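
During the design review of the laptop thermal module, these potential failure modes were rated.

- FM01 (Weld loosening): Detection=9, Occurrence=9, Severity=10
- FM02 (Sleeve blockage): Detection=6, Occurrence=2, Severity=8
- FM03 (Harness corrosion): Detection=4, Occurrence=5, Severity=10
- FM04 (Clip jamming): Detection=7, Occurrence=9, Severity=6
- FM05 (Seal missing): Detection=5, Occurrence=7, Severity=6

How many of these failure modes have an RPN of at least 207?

3

RPN = Severity × Occurrence × Detection:
  FM01: 10 × 9 × 9 = 810
  FM02: 8 × 2 × 6 = 96
  FM03: 10 × 5 × 4 = 200
  FM04: 6 × 9 × 7 = 378
  FM05: 6 × 7 × 5 = 210
Modes with RPN ≥ 207: FM01 (810), FM04 (378), FM05 (210) → 3.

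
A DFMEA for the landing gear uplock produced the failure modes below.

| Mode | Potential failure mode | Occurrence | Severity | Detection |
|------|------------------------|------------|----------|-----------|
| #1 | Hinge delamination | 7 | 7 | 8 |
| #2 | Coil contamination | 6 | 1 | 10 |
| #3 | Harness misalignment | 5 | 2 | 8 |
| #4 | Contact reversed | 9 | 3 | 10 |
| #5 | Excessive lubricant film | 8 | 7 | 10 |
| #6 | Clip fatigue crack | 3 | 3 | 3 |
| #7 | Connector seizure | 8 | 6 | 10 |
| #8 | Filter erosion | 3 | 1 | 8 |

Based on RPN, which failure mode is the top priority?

RPN = Severity × Occurrence × Detection:
  #1: 7 × 7 × 8 = 392
  #2: 1 × 6 × 10 = 60
  #3: 2 × 5 × 8 = 80
  #4: 3 × 9 × 10 = 270
  #5: 7 × 8 × 10 = 560
  #6: 3 × 3 × 3 = 27
  #7: 6 × 8 × 10 = 480
  #8: 1 × 3 × 8 = 24
Highest RPN is 560 → #5.

#5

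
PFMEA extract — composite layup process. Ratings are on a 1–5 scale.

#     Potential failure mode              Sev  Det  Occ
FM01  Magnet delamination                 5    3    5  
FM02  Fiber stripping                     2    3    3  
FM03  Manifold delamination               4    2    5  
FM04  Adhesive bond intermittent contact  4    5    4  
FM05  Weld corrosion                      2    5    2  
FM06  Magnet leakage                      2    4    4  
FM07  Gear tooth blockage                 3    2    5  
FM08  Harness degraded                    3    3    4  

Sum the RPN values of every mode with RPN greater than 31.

263

RPN = Severity × Occurrence × Detection:
  FM01: 5 × 5 × 3 = 75
  FM02: 2 × 3 × 3 = 18
  FM03: 4 × 5 × 2 = 40
  FM04: 4 × 4 × 5 = 80
  FM05: 2 × 2 × 5 = 20
  FM06: 2 × 4 × 4 = 32
  FM07: 3 × 5 × 2 = 30
  FM08: 3 × 4 × 3 = 36
RPN > 31: FM01 (75), FM03 (40), FM04 (80), FM06 (32), FM08 (36).
Sum: 75 + 40 + 80 + 32 + 36 = 263.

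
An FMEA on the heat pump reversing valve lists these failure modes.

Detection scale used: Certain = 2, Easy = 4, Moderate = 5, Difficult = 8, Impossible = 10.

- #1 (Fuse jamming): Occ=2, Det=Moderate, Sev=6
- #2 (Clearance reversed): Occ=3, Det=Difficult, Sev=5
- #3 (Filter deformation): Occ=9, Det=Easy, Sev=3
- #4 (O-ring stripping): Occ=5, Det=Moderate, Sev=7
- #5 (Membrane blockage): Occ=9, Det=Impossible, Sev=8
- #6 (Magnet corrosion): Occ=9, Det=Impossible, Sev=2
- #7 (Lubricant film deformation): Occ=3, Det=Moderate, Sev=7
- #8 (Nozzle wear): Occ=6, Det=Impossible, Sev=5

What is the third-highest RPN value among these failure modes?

180

RPN = Severity × Occurrence × Detection:
  #1: 6 × 2 × 5 = 60
  #2: 5 × 3 × 8 = 120
  #3: 3 × 9 × 4 = 108
  #4: 7 × 5 × 5 = 175
  #5: 8 × 9 × 10 = 720
  #6: 2 × 9 × 10 = 180
  #7: 7 × 3 × 5 = 105
  #8: 5 × 6 × 10 = 300
Sorted descending: 720, 300, 180, 175, 120, 108, 105, 60.
The third-highest RPN is 180 (#6).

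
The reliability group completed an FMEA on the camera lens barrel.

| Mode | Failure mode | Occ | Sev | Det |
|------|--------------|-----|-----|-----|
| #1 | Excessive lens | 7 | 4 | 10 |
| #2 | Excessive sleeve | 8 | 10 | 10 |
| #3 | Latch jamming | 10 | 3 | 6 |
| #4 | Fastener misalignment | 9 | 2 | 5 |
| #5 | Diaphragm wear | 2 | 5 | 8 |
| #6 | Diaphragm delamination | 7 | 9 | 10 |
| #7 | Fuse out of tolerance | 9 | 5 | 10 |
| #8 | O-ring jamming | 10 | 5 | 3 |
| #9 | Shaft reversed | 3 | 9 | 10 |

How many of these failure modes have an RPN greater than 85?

8

RPN = Severity × Occurrence × Detection:
  #1: 4 × 7 × 10 = 280
  #2: 10 × 8 × 10 = 800
  #3: 3 × 10 × 6 = 180
  #4: 2 × 9 × 5 = 90
  #5: 5 × 2 × 8 = 80
  #6: 9 × 7 × 10 = 630
  #7: 5 × 9 × 10 = 450
  #8: 5 × 10 × 3 = 150
  #9: 9 × 3 × 10 = 270
Modes with RPN > 85: #1 (280), #2 (800), #3 (180), #4 (90), #6 (630), #7 (450), #8 (150), #9 (270) → 8.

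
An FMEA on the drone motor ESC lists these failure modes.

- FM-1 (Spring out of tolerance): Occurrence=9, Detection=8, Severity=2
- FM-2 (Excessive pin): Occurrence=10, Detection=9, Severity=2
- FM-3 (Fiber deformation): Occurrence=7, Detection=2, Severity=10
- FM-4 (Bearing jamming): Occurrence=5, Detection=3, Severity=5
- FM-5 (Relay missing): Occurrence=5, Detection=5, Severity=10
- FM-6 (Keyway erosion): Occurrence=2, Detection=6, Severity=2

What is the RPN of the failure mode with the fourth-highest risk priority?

RPN = Severity × Occurrence × Detection:
  FM-1: 2 × 9 × 8 = 144
  FM-2: 2 × 10 × 9 = 180
  FM-3: 10 × 7 × 2 = 140
  FM-4: 5 × 5 × 3 = 75
  FM-5: 10 × 5 × 5 = 250
  FM-6: 2 × 2 × 6 = 24
Sorted descending: 250, 180, 144, 140, 75, 24.
The fourth-highest RPN is 140 (FM-3).

140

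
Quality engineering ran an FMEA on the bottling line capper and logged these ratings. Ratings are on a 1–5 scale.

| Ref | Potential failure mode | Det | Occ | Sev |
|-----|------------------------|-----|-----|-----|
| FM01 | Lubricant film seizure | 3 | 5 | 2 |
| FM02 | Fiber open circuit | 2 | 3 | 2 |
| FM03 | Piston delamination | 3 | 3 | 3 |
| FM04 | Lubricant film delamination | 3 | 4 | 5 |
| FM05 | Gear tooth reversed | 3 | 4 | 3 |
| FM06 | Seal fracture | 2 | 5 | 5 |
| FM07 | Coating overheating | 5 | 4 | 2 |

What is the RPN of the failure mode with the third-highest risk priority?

40

RPN = Severity × Occurrence × Detection:
  FM01: 2 × 5 × 3 = 30
  FM02: 2 × 3 × 2 = 12
  FM03: 3 × 3 × 3 = 27
  FM04: 5 × 4 × 3 = 60
  FM05: 3 × 4 × 3 = 36
  FM06: 5 × 5 × 2 = 50
  FM07: 2 × 4 × 5 = 40
Sorted descending: 60, 50, 40, 36, 30, 27, 12.
The third-highest RPN is 40 (FM07).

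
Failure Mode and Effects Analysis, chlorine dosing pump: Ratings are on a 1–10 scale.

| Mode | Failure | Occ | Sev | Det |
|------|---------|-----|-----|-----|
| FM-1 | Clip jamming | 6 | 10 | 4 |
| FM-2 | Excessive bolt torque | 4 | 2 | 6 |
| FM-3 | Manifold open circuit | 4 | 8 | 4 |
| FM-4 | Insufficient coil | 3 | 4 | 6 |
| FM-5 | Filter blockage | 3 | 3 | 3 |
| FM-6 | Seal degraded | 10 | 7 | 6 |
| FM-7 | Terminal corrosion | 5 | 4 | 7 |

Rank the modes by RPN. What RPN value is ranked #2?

240

RPN = Severity × Occurrence × Detection:
  FM-1: 10 × 6 × 4 = 240
  FM-2: 2 × 4 × 6 = 48
  FM-3: 8 × 4 × 4 = 128
  FM-4: 4 × 3 × 6 = 72
  FM-5: 3 × 3 × 3 = 27
  FM-6: 7 × 10 × 6 = 420
  FM-7: 4 × 5 × 7 = 140
Sorted descending: 420, 240, 140, 128, 72, 48, 27.
The second-highest RPN is 240 (FM-1).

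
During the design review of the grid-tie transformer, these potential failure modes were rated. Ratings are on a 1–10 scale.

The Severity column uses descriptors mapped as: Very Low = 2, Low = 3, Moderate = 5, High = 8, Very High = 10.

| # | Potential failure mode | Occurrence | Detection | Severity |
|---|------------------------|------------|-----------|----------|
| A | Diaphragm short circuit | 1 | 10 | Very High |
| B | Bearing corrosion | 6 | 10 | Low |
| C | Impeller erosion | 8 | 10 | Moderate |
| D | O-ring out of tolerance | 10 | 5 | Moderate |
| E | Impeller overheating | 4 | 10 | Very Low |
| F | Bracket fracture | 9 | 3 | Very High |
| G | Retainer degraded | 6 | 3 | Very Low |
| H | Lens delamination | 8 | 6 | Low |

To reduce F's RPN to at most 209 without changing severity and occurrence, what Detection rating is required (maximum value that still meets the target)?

2

F: S=10, O=9, D=3 → current RPN = 270.
Fixed product = 90. Need 90 × D ≤ 209, so D ≤ 209/90 = 2.32.
Maximum integer Detection rating = 2 (gives RPN 180; D=3 would give 270 > 209).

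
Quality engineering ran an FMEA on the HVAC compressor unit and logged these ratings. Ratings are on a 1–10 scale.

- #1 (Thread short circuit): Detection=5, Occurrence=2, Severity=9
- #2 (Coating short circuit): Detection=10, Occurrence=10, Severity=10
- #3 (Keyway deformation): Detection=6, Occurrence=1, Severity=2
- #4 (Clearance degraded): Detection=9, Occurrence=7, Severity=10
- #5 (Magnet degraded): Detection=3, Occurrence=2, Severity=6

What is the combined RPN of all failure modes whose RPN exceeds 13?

1756

RPN = Severity × Occurrence × Detection:
  #1: 9 × 2 × 5 = 90
  #2: 10 × 10 × 10 = 1000
  #3: 2 × 1 × 6 = 12
  #4: 10 × 7 × 9 = 630
  #5: 6 × 2 × 3 = 36
RPN > 13: #1 (90), #2 (1000), #4 (630), #5 (36).
Sum: 90 + 1000 + 630 + 36 = 1756.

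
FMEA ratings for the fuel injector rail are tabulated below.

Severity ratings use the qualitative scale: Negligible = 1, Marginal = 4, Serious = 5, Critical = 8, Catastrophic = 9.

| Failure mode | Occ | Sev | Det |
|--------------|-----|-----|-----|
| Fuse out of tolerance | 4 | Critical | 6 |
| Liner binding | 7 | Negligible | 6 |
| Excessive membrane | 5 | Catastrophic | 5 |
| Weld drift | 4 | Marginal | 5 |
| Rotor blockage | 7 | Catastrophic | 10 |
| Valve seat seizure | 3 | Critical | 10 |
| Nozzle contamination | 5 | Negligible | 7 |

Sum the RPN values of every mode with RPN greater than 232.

870

RPN = Severity × Occurrence × Detection:
  Fuse out of tolerance: 8 × 4 × 6 = 192
  Liner binding: 1 × 7 × 6 = 42
  Excessive membrane: 9 × 5 × 5 = 225
  Weld drift: 4 × 4 × 5 = 80
  Rotor blockage: 9 × 7 × 10 = 630
  Valve seat seizure: 8 × 3 × 10 = 240
  Nozzle contamination: 1 × 5 × 7 = 35
RPN > 232: Rotor blockage (630), Valve seat seizure (240).
Sum: 630 + 240 = 870.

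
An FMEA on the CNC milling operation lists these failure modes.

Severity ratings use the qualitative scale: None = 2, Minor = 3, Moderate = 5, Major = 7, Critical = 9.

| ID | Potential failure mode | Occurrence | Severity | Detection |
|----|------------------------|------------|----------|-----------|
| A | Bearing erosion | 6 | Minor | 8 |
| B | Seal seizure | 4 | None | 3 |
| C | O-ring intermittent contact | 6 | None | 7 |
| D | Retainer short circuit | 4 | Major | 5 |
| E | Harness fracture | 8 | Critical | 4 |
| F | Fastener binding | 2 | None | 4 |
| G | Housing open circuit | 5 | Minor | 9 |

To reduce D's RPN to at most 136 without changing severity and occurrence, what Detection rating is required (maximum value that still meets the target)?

4

D: S=7, O=4, D=5 → current RPN = 140.
Fixed product = 28. Need 28 × D ≤ 136, so D ≤ 136/28 = 4.86.
Maximum integer Detection rating = 4 (gives RPN 112; D=5 would give 140 > 136).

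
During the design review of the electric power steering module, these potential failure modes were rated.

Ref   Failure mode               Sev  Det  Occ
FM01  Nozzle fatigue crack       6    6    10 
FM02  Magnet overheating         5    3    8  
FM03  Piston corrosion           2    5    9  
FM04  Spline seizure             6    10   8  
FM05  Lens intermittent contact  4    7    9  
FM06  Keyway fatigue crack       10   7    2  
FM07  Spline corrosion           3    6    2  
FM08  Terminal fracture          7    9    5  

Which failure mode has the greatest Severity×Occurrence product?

Criticality = Severity × Occurrence:
  FM01: 6 × 10 = 60
  FM02: 5 × 8 = 40
  FM03: 2 × 9 = 18
  FM04: 6 × 8 = 48
  FM05: 4 × 9 = 36
  FM06: 10 × 2 = 20
  FM07: 3 × 2 = 6
  FM08: 7 × 5 = 35
Highest criticality is 60 → FM01.

FM01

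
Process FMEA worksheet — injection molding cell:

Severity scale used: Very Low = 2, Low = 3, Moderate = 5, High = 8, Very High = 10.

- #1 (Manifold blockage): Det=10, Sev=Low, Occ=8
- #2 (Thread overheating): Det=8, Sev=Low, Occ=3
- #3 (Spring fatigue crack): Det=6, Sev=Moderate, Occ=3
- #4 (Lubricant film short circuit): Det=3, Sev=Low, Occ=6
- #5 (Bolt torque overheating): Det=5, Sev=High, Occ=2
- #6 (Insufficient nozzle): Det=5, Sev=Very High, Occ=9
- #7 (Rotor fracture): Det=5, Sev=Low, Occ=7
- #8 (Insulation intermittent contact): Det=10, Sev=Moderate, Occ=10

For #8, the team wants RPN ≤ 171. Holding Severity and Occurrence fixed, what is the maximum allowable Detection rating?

3

#8: S=5, O=10, D=10 → current RPN = 500.
Fixed product = 50. Need 50 × D ≤ 171, so D ≤ 171/50 = 3.42.
Maximum integer Detection rating = 3 (gives RPN 150; D=4 would give 200 > 171).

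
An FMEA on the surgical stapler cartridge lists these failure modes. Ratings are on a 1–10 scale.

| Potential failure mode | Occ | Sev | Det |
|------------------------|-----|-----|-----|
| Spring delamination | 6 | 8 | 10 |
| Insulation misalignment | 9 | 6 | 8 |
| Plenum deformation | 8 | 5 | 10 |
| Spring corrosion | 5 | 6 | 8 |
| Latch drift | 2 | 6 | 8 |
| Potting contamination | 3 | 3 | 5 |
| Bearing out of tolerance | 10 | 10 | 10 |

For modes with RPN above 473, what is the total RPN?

RPN = Severity × Occurrence × Detection:
  Spring delamination: 8 × 6 × 10 = 480
  Insulation misalignment: 6 × 9 × 8 = 432
  Plenum deformation: 5 × 8 × 10 = 400
  Spring corrosion: 6 × 5 × 8 = 240
  Latch drift: 6 × 2 × 8 = 96
  Potting contamination: 3 × 3 × 5 = 45
  Bearing out of tolerance: 10 × 10 × 10 = 1000
RPN > 473: Spring delamination (480), Bearing out of tolerance (1000).
Sum: 480 + 1000 = 1480.

1480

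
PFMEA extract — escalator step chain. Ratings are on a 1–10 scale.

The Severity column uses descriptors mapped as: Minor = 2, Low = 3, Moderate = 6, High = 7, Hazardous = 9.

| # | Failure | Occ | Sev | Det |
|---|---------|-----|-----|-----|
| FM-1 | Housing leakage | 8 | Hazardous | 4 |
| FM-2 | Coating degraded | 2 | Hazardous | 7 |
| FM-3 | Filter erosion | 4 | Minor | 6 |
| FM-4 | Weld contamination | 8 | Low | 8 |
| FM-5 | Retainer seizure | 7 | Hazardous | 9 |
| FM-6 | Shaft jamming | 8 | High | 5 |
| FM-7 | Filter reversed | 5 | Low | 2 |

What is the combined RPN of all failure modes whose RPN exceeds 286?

RPN = Severity × Occurrence × Detection:
  FM-1: 9 × 8 × 4 = 288
  FM-2: 9 × 2 × 7 = 126
  FM-3: 2 × 4 × 6 = 48
  FM-4: 3 × 8 × 8 = 192
  FM-5: 9 × 7 × 9 = 567
  FM-6: 7 × 8 × 5 = 280
  FM-7: 3 × 5 × 2 = 30
RPN > 286: FM-1 (288), FM-5 (567).
Sum: 288 + 567 = 855.

855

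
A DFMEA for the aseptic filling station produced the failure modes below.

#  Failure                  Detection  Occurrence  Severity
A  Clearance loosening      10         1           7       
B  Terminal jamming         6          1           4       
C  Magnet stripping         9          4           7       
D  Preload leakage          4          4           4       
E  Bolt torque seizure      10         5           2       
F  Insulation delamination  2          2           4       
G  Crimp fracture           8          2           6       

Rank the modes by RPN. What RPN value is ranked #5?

64

RPN = Severity × Occurrence × Detection:
  A: 7 × 1 × 10 = 70
  B: 4 × 1 × 6 = 24
  C: 7 × 4 × 9 = 252
  D: 4 × 4 × 4 = 64
  E: 2 × 5 × 10 = 100
  F: 4 × 2 × 2 = 16
  G: 6 × 2 × 8 = 96
Sorted descending: 252, 100, 96, 70, 64, 24, 16.
The fifth-highest RPN is 64 (D).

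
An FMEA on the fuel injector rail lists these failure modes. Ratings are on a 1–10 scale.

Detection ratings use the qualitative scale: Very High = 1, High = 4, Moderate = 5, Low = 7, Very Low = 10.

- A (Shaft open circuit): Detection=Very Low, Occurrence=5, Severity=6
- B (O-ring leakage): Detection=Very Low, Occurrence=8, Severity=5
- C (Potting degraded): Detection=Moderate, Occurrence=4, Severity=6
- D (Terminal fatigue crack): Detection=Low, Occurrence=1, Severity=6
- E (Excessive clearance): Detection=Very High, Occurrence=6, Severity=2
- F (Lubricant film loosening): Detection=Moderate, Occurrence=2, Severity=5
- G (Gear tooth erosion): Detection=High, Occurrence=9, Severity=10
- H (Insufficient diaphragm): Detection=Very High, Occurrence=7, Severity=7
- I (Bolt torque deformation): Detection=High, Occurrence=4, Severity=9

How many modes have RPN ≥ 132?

4

RPN = Severity × Occurrence × Detection:
  A: 6 × 5 × 10 = 300
  B: 5 × 8 × 10 = 400
  C: 6 × 4 × 5 = 120
  D: 6 × 1 × 7 = 42
  E: 2 × 6 × 1 = 12
  F: 5 × 2 × 5 = 50
  G: 10 × 9 × 4 = 360
  H: 7 × 7 × 1 = 49
  I: 9 × 4 × 4 = 144
Modes with RPN ≥ 132: A (300), B (400), G (360), I (144) → 4.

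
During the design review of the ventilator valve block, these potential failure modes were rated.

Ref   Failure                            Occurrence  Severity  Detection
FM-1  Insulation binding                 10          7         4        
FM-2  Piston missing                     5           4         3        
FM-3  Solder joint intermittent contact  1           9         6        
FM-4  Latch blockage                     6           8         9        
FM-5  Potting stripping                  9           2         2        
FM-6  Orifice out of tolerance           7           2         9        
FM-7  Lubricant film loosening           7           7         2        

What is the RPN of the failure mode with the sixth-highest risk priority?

54

RPN = Severity × Occurrence × Detection:
  FM-1: 7 × 10 × 4 = 280
  FM-2: 4 × 5 × 3 = 60
  FM-3: 9 × 1 × 6 = 54
  FM-4: 8 × 6 × 9 = 432
  FM-5: 2 × 9 × 2 = 36
  FM-6: 2 × 7 × 9 = 126
  FM-7: 7 × 7 × 2 = 98
Sorted descending: 432, 280, 126, 98, 60, 54, 36.
The sixth-highest RPN is 54 (FM-3).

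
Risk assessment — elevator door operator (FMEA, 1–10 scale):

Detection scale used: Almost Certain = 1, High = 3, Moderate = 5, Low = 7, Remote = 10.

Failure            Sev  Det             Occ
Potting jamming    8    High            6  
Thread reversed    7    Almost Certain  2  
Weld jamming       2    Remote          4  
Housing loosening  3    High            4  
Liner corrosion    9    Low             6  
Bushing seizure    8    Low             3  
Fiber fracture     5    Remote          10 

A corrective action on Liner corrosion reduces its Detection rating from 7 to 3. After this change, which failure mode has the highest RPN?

RPN = Severity × Occurrence × Detection:
  Potting jamming: 8 × 6 × 3 = 144
  Thread reversed: 7 × 2 × 1 = 14
  Weld jamming: 2 × 4 × 10 = 80
  Housing loosening: 3 × 4 × 3 = 36
  Liner corrosion: 9 × 6 × 7 = 378
  Bushing seizure: 8 × 3 × 7 = 168
  Fiber fracture: 5 × 10 × 10 = 500
After action: Liner corrosion → 9 × 6 × 3 = 162.
Revised RPNs: Fiber fracture=500, Bushing seizure=168, Liner corrosion=162, Potting jamming=144, Weld jamming=80, Housing loosening=36, Thread reversed=14.
Highest is now Fiber fracture (500).

Fiber fracture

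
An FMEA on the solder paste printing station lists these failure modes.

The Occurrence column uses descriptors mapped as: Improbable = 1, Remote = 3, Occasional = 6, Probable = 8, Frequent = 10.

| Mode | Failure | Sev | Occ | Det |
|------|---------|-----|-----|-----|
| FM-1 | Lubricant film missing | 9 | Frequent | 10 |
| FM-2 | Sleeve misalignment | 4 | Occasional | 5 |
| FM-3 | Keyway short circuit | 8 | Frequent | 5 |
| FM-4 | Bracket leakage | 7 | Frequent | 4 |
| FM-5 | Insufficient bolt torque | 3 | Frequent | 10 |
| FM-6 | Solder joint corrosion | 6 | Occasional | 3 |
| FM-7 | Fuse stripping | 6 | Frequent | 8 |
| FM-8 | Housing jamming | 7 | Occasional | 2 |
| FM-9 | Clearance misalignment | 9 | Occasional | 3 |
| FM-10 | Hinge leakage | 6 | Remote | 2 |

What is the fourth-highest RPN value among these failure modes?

RPN = Severity × Occurrence × Detection:
  FM-1: 9 × 10 × 10 = 900
  FM-2: 4 × 6 × 5 = 120
  FM-3: 8 × 10 × 5 = 400
  FM-4: 7 × 10 × 4 = 280
  FM-5: 3 × 10 × 10 = 300
  FM-6: 6 × 6 × 3 = 108
  FM-7: 6 × 10 × 8 = 480
  FM-8: 7 × 6 × 2 = 84
  FM-9: 9 × 6 × 3 = 162
  FM-10: 6 × 3 × 2 = 36
Sorted descending: 900, 480, 400, 300, 280, 162, 120, 108, 84, 36.
The fourth-highest RPN is 300 (FM-5).

300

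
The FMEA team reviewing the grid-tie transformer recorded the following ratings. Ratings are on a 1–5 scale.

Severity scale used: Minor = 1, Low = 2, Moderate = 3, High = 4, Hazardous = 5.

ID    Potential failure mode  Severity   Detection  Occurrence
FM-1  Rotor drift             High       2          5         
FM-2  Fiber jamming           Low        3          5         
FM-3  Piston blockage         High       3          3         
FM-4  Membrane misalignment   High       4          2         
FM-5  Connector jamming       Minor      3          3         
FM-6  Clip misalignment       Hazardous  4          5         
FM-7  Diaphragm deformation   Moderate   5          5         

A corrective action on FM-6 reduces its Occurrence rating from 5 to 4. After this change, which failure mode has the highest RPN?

RPN = Severity × Occurrence × Detection:
  FM-1: 4 × 5 × 2 = 40
  FM-2: 2 × 5 × 3 = 30
  FM-3: 4 × 3 × 3 = 36
  FM-4: 4 × 2 × 4 = 32
  FM-5: 1 × 3 × 3 = 9
  FM-6: 5 × 5 × 4 = 100
  FM-7: 3 × 5 × 5 = 75
After action: FM-6 → 5 × 4 × 4 = 80.
Revised RPNs: FM-6=80, FM-7=75, FM-1=40, FM-3=36, FM-4=32, FM-2=30, FM-5=9.
Highest is now FM-6 (80).

FM-6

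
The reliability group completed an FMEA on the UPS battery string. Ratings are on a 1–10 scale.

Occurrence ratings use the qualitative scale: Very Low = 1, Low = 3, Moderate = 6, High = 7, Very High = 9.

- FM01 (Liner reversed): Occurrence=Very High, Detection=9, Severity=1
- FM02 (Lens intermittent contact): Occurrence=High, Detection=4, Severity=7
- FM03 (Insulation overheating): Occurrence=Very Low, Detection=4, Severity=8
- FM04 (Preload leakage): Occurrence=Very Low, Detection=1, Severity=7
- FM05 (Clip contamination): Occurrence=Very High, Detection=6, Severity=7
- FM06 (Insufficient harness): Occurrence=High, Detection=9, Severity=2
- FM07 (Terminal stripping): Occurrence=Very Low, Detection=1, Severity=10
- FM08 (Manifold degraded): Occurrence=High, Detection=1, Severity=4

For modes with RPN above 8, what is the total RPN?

RPN = Severity × Occurrence × Detection:
  FM01: 1 × 9 × 9 = 81
  FM02: 7 × 7 × 4 = 196
  FM03: 8 × 1 × 4 = 32
  FM04: 7 × 1 × 1 = 7
  FM05: 7 × 9 × 6 = 378
  FM06: 2 × 7 × 9 = 126
  FM07: 10 × 1 × 1 = 10
  FM08: 4 × 7 × 1 = 28
RPN > 8: FM01 (81), FM02 (196), FM03 (32), FM05 (378), FM06 (126), FM07 (10), FM08 (28).
Sum: 81 + 196 + 32 + 378 + 126 + 10 + 28 = 851.

851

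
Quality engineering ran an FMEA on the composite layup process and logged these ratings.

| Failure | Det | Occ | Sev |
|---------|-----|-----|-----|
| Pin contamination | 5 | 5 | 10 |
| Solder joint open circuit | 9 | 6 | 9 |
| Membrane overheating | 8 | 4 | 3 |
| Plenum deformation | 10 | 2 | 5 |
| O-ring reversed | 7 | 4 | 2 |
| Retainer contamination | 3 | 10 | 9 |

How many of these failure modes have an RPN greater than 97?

4

RPN = Severity × Occurrence × Detection:
  Pin contamination: 10 × 5 × 5 = 250
  Solder joint open circuit: 9 × 6 × 9 = 486
  Membrane overheating: 3 × 4 × 8 = 96
  Plenum deformation: 5 × 2 × 10 = 100
  O-ring reversed: 2 × 4 × 7 = 56
  Retainer contamination: 9 × 10 × 3 = 270
Modes with RPN > 97: Pin contamination (250), Solder joint open circuit (486), Plenum deformation (100), Retainer contamination (270) → 4.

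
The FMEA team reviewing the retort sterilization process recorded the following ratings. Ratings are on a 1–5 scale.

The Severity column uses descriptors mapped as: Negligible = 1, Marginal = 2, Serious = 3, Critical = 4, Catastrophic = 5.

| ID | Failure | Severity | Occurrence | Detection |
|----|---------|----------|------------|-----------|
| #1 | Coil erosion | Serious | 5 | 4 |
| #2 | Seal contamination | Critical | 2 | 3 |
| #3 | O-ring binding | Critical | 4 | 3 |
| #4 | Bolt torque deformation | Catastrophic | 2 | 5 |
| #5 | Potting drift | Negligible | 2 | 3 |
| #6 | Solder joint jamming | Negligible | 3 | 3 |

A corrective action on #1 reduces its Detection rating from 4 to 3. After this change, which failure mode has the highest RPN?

RPN = Severity × Occurrence × Detection:
  #1: 3 × 5 × 4 = 60
  #2: 4 × 2 × 3 = 24
  #3: 4 × 4 × 3 = 48
  #4: 5 × 2 × 5 = 50
  #5: 1 × 2 × 3 = 6
  #6: 1 × 3 × 3 = 9
After action: #1 → 3 × 5 × 3 = 45.
Revised RPNs: #4=50, #3=48, #1=45, #2=24, #6=9, #5=6.
Highest is now #4 (50).

#4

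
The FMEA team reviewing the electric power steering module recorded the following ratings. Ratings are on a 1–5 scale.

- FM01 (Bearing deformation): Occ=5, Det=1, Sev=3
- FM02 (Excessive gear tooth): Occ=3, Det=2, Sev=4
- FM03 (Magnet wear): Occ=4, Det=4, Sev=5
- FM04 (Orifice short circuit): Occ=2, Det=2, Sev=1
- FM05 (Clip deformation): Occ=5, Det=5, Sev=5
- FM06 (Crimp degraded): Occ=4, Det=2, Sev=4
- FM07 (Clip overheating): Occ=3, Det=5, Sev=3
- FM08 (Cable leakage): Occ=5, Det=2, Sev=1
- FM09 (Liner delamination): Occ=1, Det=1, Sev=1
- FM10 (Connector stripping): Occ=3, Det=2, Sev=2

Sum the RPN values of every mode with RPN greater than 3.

347

RPN = Severity × Occurrence × Detection:
  FM01: 3 × 5 × 1 = 15
  FM02: 4 × 3 × 2 = 24
  FM03: 5 × 4 × 4 = 80
  FM04: 1 × 2 × 2 = 4
  FM05: 5 × 5 × 5 = 125
  FM06: 4 × 4 × 2 = 32
  FM07: 3 × 3 × 5 = 45
  FM08: 1 × 5 × 2 = 10
  FM09: 1 × 1 × 1 = 1
  FM10: 2 × 3 × 2 = 12
RPN > 3: FM01 (15), FM02 (24), FM03 (80), FM04 (4), FM05 (125), FM06 (32), FM07 (45), FM08 (10), FM10 (12).
Sum: 15 + 24 + 80 + 4 + 125 + 32 + 45 + 10 + 12 = 347.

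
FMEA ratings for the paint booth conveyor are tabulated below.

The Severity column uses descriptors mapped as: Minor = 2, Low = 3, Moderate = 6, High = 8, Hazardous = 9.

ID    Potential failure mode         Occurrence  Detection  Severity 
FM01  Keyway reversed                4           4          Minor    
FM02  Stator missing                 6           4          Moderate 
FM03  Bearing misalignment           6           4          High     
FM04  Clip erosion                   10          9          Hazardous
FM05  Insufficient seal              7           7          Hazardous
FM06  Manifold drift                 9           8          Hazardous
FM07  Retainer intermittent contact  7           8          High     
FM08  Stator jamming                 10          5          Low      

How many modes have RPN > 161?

RPN = Severity × Occurrence × Detection:
  FM01: 2 × 4 × 4 = 32
  FM02: 6 × 6 × 4 = 144
  FM03: 8 × 6 × 4 = 192
  FM04: 9 × 10 × 9 = 810
  FM05: 9 × 7 × 7 = 441
  FM06: 9 × 9 × 8 = 648
  FM07: 8 × 7 × 8 = 448
  FM08: 3 × 10 × 5 = 150
Modes with RPN > 161: FM03 (192), FM04 (810), FM05 (441), FM06 (648), FM07 (448) → 5.

5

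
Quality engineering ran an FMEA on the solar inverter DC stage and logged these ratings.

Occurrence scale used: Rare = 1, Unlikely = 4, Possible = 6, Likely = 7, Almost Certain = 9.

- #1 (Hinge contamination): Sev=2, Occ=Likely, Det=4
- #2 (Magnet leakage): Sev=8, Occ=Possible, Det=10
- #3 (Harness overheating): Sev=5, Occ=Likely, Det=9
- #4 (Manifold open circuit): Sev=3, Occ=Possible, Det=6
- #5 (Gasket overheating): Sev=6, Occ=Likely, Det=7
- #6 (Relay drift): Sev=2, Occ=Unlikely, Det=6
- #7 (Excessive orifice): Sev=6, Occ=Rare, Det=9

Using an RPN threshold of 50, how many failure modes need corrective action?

6

RPN = Severity × Occurrence × Detection:
  #1: 2 × 7 × 4 = 56
  #2: 8 × 6 × 10 = 480
  #3: 5 × 7 × 9 = 315
  #4: 3 × 6 × 6 = 108
  #5: 6 × 7 × 7 = 294
  #6: 2 × 4 × 6 = 48
  #7: 6 × 1 × 9 = 54
Modes with RPN ≥ 50: #1 (56), #2 (480), #3 (315), #4 (108), #5 (294), #7 (54) → 6.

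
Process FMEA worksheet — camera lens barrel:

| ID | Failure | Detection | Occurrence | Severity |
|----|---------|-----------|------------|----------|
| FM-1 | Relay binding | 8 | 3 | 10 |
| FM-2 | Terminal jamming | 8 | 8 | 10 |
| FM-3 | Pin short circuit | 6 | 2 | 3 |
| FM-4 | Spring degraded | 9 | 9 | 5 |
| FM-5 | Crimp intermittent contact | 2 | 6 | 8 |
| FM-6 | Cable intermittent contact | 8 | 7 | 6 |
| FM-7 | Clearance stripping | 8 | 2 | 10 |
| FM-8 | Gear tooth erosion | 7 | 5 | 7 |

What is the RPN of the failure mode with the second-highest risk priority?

RPN = Severity × Occurrence × Detection:
  FM-1: 10 × 3 × 8 = 240
  FM-2: 10 × 8 × 8 = 640
  FM-3: 3 × 2 × 6 = 36
  FM-4: 5 × 9 × 9 = 405
  FM-5: 8 × 6 × 2 = 96
  FM-6: 6 × 7 × 8 = 336
  FM-7: 10 × 2 × 8 = 160
  FM-8: 7 × 5 × 7 = 245
Sorted descending: 640, 405, 336, 245, 240, 160, 96, 36.
The second-highest RPN is 405 (FM-4).

405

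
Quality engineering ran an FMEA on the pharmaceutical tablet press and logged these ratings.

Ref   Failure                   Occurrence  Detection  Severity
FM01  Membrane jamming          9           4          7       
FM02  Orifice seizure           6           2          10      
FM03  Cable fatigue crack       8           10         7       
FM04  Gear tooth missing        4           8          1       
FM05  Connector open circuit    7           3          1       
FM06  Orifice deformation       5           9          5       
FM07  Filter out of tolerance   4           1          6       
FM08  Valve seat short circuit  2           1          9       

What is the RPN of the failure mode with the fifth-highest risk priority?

RPN = Severity × Occurrence × Detection:
  FM01: 7 × 9 × 4 = 252
  FM02: 10 × 6 × 2 = 120
  FM03: 7 × 8 × 10 = 560
  FM04: 1 × 4 × 8 = 32
  FM05: 1 × 7 × 3 = 21
  FM06: 5 × 5 × 9 = 225
  FM07: 6 × 4 × 1 = 24
  FM08: 9 × 2 × 1 = 18
Sorted descending: 560, 252, 225, 120, 32, 24, 21, 18.
The fifth-highest RPN is 32 (FM04).

32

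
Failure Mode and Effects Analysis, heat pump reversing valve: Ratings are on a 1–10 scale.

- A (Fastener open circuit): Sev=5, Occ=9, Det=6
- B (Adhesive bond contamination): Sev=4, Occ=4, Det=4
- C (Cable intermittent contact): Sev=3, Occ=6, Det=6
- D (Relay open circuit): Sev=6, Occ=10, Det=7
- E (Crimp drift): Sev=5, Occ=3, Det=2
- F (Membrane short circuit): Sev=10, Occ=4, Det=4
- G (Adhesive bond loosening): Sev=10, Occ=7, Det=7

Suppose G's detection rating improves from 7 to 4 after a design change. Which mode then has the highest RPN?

D

RPN = Severity × Occurrence × Detection:
  A: 5 × 9 × 6 = 270
  B: 4 × 4 × 4 = 64
  C: 3 × 6 × 6 = 108
  D: 6 × 10 × 7 = 420
  E: 5 × 3 × 2 = 30
  F: 10 × 4 × 4 = 160
  G: 10 × 7 × 7 = 490
After action: G → 10 × 7 × 4 = 280.
Revised RPNs: D=420, G=280, A=270, F=160, C=108, B=64, E=30.
Highest is now D (420).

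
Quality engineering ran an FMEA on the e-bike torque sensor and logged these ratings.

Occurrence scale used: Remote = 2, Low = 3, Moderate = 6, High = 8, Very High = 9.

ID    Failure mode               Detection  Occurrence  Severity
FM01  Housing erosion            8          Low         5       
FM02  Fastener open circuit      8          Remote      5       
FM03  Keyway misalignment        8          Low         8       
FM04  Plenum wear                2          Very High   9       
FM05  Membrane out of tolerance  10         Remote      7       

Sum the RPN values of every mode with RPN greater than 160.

354

RPN = Severity × Occurrence × Detection:
  FM01: 5 × 3 × 8 = 120
  FM02: 5 × 2 × 8 = 80
  FM03: 8 × 3 × 8 = 192
  FM04: 9 × 9 × 2 = 162
  FM05: 7 × 2 × 10 = 140
RPN > 160: FM03 (192), FM04 (162).
Sum: 192 + 162 = 354.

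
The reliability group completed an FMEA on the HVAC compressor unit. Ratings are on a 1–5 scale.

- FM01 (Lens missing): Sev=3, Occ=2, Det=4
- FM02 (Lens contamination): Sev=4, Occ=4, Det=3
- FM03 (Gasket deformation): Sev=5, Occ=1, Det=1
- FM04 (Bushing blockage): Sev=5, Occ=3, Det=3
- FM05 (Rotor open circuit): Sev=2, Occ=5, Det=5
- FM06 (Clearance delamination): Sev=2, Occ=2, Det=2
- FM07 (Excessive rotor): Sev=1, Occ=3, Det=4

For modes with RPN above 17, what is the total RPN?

RPN = Severity × Occurrence × Detection:
  FM01: 3 × 2 × 4 = 24
  FM02: 4 × 4 × 3 = 48
  FM03: 5 × 1 × 1 = 5
  FM04: 5 × 3 × 3 = 45
  FM05: 2 × 5 × 5 = 50
  FM06: 2 × 2 × 2 = 8
  FM07: 1 × 3 × 4 = 12
RPN > 17: FM01 (24), FM02 (48), FM04 (45), FM05 (50).
Sum: 24 + 48 + 45 + 50 = 167.

167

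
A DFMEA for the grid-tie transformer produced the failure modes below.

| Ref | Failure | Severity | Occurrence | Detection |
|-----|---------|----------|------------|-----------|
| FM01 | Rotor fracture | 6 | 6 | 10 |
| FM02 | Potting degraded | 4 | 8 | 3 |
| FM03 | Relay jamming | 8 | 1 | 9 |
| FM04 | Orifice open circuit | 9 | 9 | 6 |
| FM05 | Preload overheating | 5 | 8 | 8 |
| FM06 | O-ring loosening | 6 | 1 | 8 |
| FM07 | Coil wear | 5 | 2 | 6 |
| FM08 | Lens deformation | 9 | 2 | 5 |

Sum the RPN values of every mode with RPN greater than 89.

1352

RPN = Severity × Occurrence × Detection:
  FM01: 6 × 6 × 10 = 360
  FM02: 4 × 8 × 3 = 96
  FM03: 8 × 1 × 9 = 72
  FM04: 9 × 9 × 6 = 486
  FM05: 5 × 8 × 8 = 320
  FM06: 6 × 1 × 8 = 48
  FM07: 5 × 2 × 6 = 60
  FM08: 9 × 2 × 5 = 90
RPN > 89: FM01 (360), FM02 (96), FM04 (486), FM05 (320), FM08 (90).
Sum: 360 + 96 + 486 + 320 + 90 = 1352.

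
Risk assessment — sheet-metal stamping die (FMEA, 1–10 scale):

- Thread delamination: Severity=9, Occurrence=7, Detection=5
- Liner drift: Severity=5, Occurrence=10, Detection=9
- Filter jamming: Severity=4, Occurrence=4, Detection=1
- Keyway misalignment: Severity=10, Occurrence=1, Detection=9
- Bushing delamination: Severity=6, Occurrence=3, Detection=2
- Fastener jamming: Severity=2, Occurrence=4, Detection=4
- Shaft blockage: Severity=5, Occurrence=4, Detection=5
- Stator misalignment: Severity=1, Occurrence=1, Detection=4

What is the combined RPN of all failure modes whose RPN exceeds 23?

RPN = Severity × Occurrence × Detection:
  Thread delamination: 9 × 7 × 5 = 315
  Liner drift: 5 × 10 × 9 = 450
  Filter jamming: 4 × 4 × 1 = 16
  Keyway misalignment: 10 × 1 × 9 = 90
  Bushing delamination: 6 × 3 × 2 = 36
  Fastener jamming: 2 × 4 × 4 = 32
  Shaft blockage: 5 × 4 × 5 = 100
  Stator misalignment: 1 × 1 × 4 = 4
RPN > 23: Thread delamination (315), Liner drift (450), Keyway misalignment (90), Bushing delamination (36), Fastener jamming (32), Shaft blockage (100).
Sum: 315 + 450 + 90 + 36 + 32 + 100 = 1023.

1023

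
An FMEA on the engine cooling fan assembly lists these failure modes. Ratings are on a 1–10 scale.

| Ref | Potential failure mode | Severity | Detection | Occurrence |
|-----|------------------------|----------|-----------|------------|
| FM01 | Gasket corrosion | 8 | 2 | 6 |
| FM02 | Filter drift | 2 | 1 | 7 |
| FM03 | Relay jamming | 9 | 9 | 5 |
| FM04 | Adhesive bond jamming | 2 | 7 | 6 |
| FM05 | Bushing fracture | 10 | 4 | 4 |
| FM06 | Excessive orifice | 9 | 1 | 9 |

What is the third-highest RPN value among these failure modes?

RPN = Severity × Occurrence × Detection:
  FM01: 8 × 6 × 2 = 96
  FM02: 2 × 7 × 1 = 14
  FM03: 9 × 5 × 9 = 405
  FM04: 2 × 6 × 7 = 84
  FM05: 10 × 4 × 4 = 160
  FM06: 9 × 9 × 1 = 81
Sorted descending: 405, 160, 96, 84, 81, 14.
The third-highest RPN is 96 (FM01).

96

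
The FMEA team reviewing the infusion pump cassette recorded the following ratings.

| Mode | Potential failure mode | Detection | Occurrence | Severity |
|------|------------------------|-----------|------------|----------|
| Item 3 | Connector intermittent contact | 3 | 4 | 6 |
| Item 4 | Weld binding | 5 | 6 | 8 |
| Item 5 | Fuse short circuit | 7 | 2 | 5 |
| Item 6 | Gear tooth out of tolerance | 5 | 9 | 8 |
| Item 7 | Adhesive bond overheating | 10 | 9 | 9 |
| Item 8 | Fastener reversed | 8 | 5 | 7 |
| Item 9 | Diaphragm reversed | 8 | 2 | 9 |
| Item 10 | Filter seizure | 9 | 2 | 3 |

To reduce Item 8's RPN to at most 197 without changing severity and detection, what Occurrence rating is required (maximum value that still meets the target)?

Item 8: S=7, O=5, D=8 → current RPN = 280.
Fixed product = 56. Need 56 × O ≤ 197, so O ≤ 197/56 = 3.52.
Maximum integer Occurrence rating = 3 (gives RPN 168; O=4 would give 224 > 197).

3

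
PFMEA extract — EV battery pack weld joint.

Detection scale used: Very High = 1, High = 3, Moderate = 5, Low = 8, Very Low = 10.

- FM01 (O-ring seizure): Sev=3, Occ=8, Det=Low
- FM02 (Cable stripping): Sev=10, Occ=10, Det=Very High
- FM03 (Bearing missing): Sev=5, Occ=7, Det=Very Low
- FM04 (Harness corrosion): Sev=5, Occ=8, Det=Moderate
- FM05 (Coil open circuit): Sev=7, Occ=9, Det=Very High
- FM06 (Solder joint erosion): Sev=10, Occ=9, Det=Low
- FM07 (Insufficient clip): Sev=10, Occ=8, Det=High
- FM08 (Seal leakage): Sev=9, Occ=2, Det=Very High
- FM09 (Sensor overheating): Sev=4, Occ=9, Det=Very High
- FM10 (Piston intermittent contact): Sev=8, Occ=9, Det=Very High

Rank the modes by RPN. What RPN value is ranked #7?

RPN = Severity × Occurrence × Detection:
  FM01: 3 × 8 × 8 = 192
  FM02: 10 × 10 × 1 = 100
  FM03: 5 × 7 × 10 = 350
  FM04: 5 × 8 × 5 = 200
  FM05: 7 × 9 × 1 = 63
  FM06: 10 × 9 × 8 = 720
  FM07: 10 × 8 × 3 = 240
  FM08: 9 × 2 × 1 = 18
  FM09: 4 × 9 × 1 = 36
  FM10: 8 × 9 × 1 = 72
Sorted descending: 720, 350, 240, 200, 192, 100, 72, 63, 36, 18.
The seventh-highest RPN is 72 (FM10).

72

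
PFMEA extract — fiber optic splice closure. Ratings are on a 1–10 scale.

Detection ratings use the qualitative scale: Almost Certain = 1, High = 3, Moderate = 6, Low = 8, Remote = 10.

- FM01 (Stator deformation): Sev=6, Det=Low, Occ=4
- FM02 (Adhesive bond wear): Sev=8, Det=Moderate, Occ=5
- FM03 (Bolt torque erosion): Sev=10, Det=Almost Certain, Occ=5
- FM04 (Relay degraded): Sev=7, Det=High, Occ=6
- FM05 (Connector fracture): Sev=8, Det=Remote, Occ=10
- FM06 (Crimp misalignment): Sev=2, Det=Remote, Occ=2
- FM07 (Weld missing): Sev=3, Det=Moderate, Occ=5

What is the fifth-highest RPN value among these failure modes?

RPN = Severity × Occurrence × Detection:
  FM01: 6 × 4 × 8 = 192
  FM02: 8 × 5 × 6 = 240
  FM03: 10 × 5 × 1 = 50
  FM04: 7 × 6 × 3 = 126
  FM05: 8 × 10 × 10 = 800
  FM06: 2 × 2 × 10 = 40
  FM07: 3 × 5 × 6 = 90
Sorted descending: 800, 240, 192, 126, 90, 50, 40.
The fifth-highest RPN is 90 (FM07).

90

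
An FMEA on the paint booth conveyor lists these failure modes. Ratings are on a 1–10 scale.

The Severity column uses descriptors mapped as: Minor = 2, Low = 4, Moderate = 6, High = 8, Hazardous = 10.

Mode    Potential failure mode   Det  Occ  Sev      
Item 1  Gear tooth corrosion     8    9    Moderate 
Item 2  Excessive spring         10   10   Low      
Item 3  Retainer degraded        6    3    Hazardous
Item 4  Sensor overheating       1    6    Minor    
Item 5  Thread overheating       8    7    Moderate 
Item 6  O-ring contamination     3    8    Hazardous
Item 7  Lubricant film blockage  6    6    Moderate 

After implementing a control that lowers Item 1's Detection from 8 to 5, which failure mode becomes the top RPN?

Item 2

RPN = Severity × Occurrence × Detection:
  Item 1: 6 × 9 × 8 = 432
  Item 2: 4 × 10 × 10 = 400
  Item 3: 10 × 3 × 6 = 180
  Item 4: 2 × 6 × 1 = 12
  Item 5: 6 × 7 × 8 = 336
  Item 6: 10 × 8 × 3 = 240
  Item 7: 6 × 6 × 6 = 216
After action: Item 1 → 6 × 9 × 5 = 270.
Revised RPNs: Item 2=400, Item 5=336, Item 1=270, Item 6=240, Item 7=216, Item 3=180, Item 4=12.
Highest is now Item 2 (400).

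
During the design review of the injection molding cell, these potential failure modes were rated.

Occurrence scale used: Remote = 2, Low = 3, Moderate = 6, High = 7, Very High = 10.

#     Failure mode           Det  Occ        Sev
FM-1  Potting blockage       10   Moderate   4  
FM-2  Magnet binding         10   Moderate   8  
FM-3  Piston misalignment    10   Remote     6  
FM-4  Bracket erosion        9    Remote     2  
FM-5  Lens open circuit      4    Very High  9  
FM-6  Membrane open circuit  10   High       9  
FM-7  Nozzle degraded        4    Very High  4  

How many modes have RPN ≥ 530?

1

RPN = Severity × Occurrence × Detection:
  FM-1: 4 × 6 × 10 = 240
  FM-2: 8 × 6 × 10 = 480
  FM-3: 6 × 2 × 10 = 120
  FM-4: 2 × 2 × 9 = 36
  FM-5: 9 × 10 × 4 = 360
  FM-6: 9 × 7 × 10 = 630
  FM-7: 4 × 10 × 4 = 160
Modes with RPN ≥ 530: FM-6 (630) → 1.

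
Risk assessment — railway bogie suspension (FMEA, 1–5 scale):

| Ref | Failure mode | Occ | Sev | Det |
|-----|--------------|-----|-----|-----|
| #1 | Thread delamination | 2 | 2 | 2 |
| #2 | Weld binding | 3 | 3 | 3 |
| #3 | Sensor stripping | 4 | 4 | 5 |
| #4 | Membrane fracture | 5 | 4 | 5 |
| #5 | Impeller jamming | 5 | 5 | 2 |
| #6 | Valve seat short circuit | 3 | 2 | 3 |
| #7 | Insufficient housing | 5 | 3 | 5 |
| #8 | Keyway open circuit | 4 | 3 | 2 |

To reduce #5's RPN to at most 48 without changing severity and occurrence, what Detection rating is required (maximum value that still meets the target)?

#5: S=5, O=5, D=2 → current RPN = 50.
Fixed product = 25. Need 25 × D ≤ 48, so D ≤ 48/25 = 1.92.
Maximum integer Detection rating = 1 (gives RPN 25; D=2 would give 50 > 48).

1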